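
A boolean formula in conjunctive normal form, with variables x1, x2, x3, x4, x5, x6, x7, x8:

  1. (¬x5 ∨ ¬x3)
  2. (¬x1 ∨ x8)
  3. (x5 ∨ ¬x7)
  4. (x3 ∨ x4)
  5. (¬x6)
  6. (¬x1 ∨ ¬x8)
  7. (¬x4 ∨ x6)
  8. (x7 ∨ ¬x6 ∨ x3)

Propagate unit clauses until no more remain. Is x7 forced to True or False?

False

(¬x6) is a unit clause: x6 = False.
In (¬x4 ∨ x6), x6 is now false; ¬x4 must hold, so x4 = False.
In (x3 ∨ x4), x4 is now false; x3 must hold, so x3 = True.
(¬x3 ∨ ¬x5): since x3 = True, the clause reduces to (¬x5). x5 = False.
(x5 ∨ ¬x7): since x5 = False, the clause reduces to (¬x7). x7 = False.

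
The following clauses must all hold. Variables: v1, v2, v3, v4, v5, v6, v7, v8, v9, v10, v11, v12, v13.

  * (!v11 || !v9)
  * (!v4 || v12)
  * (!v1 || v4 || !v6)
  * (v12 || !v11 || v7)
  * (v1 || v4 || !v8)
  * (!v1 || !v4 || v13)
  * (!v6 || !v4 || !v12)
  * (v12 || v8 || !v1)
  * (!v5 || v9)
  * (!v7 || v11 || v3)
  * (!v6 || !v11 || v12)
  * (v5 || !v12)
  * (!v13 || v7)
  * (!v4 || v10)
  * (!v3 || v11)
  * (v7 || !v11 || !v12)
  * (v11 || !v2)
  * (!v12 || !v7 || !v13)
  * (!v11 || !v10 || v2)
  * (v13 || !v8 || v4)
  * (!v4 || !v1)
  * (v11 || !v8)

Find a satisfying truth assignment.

v1=F  v2=T  v3=T  v4=F  v5=F  v6=F  v7=T  v8=F  v9=F  v10=F  v11=T  v12=F  v13=T

v6 occurs only negated in the remaining clauses — set v6 = False.
Try v1 = False.
The remaining clauses are satisfied by v2 = True, v3 = True, v4 = False, v5 = False, v7 = True, v8 = False, v9 = False, v10 = False, v11 = True, v12 = False, v13 = True.
Every clause has at least one true literal under this assignment.
Check each clause:
  1. (!v11 || !v9) — !v9 is true.
  2. (!v4 || v12) — !v4 is true.
  3. (!v1 || !v6 || v4) — !v6 is true.
  4. (v7 || v12 || !v11) — v7 is true.
  5. (v4 || !v8 || v1) — !v8 is true.
  6. (!v4 || v13 || !v1) — !v4 is true.
  7. (!v12 || !v6 || !v4) — !v6 is true.
  8. (v12 || v8 || !v1) — !v1 is true.
  9. (!v5 || v9) — !v5 is true.
  10. (v11 || !v7 || v3) — v11 is true.
  11. (!v11 || !v6 || v12) — !v6 is true.
  12. (!v12 || v5) — !v12 is true.
  13. (!v13 || v7) — v7 is true.
  14. (v10 || !v4) — !v4 is true.
  15. (!v3 || v11) — v11 is true.
  16. (!v12 || v7 || !v11) — !v12 is true.
  17. (!v2 || v11) — v11 is true.
  18. (!v7 || !v12 || !v13) — !v12 is true.
  19. (!v11 || v2 || !v10) — v2 is true.
  20. (!v8 || v4 || v13) — !v8 is true.
  21. (!v4 || !v1) — !v4 is true.
  22. (v11 || !v8) — !v8 is true.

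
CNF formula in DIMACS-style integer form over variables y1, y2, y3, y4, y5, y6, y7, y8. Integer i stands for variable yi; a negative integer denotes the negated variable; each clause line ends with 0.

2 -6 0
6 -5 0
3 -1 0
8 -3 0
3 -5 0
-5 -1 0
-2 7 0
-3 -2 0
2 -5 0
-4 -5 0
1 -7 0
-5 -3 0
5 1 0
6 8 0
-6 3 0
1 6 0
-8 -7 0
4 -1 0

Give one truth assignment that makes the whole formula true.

Branch on y1: take y1 = True.
  then y3 is forced to True.
  then y8 is forced to True.
  then y5 is forced to False.
  then y2 is forced to False.
  then y6 is forced to False.
  then y7 is forced to False.
  then y4 is forced to True.

y1 = 1, y2 = 0, y3 = 1, y4 = 1, y5 = 0, y6 = 0, y7 = 0, y8 = 1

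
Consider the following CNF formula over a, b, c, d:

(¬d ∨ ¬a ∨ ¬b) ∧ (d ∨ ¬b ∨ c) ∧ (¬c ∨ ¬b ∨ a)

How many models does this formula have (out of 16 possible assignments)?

10

Split on b, then a.
  b=1, a=1: remaining (c,d) ∈ {(1,0)} — 1.
  b=1, a=0: remaining (c,d) ∈ {(0,1)} — 1.
  b=0, a=1: remaining (c,d) ∈ {(0,0); (0,1); (1,0); (1,1)} — 4.
  b=0, a=0: remaining (c,d) ∈ {(0,0); (0,1); (1,0); (1,1)} — 4.
Total: 1 + 1 + 4 + 4 = 10.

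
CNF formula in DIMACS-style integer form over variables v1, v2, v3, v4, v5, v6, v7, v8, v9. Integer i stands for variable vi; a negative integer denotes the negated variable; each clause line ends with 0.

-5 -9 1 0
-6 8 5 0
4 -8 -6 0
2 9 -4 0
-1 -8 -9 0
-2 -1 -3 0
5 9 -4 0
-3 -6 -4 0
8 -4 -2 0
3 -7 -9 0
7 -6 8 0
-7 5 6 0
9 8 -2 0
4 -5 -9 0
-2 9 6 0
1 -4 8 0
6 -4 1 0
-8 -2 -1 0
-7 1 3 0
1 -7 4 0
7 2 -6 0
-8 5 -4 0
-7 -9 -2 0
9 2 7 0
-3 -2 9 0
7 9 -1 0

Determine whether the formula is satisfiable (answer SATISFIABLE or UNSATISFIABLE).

SATISFIABLE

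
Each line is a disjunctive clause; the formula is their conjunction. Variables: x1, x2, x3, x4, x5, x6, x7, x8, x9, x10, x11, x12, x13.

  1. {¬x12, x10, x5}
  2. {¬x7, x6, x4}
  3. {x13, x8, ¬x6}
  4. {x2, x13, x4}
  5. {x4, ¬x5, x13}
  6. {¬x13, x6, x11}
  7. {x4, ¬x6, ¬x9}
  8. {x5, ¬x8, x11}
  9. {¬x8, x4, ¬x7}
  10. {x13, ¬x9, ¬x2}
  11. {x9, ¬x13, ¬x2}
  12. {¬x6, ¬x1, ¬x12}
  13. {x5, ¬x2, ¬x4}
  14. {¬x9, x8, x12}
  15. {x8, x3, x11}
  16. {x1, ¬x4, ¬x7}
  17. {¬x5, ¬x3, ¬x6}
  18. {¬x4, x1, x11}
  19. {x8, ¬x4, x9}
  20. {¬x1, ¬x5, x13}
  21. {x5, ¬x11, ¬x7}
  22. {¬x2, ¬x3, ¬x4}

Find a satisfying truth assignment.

x1 = 0, x2 = 0, x3 = 1, x4 = 0, x5 = 1, x6 = 0, x7 = 0, x8 = 1, x9 = 1, x10 = 1, x11 = 1, x12 = 0, x13 = 1

x7 occurs only negated in the remaining clauses — set x7 = False.
Pure literal: x10 appears only positively; assign x10 = True.
Set x1 = False and propagate.
The remaining clauses are satisfied by x2 = False, x3 = True, x4 = False, x5 = True, x6 = False, x8 = True, x9 = True, x11 = True, x12 = False, x13 = True.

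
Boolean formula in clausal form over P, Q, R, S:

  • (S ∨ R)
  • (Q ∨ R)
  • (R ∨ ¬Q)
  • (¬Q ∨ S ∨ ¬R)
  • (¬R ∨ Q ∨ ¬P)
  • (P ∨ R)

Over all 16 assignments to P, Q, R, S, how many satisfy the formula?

4

The models are:
  P=F Q=F R=T S=F
  P=F Q=F R=T S=T
  P=F Q=T R=T S=T
  P=T Q=T R=T S=T
That's 4 in total.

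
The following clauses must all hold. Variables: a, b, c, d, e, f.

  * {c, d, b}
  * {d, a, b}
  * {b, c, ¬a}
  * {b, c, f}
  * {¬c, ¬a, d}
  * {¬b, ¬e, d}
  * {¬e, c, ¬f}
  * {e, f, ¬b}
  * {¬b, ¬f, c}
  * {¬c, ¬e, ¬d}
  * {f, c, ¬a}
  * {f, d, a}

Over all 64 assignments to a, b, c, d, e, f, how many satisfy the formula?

Split on c, then b.
  c=1, b=1: remaining (a,d,e,f) ∈ {(0,0,0,1); (0,1,0,1); (1,1,0,1)} — 3.
  c=1, b=0: remaining (a,d,e,f) ∈ {(0,1,0,0); (0,1,0,1); (1,1,0,0); (1,1,0,1)} — 4.
  c=0, b=1: remaining (a,d,e,f) ∈ {(0,1,1,0)} — 1.
  c=0, b=0: remaining (a,d,e,f) ∈ {(0,1,0,1)} — 1.
Total: 3 + 4 + 1 + 1 = 9.

9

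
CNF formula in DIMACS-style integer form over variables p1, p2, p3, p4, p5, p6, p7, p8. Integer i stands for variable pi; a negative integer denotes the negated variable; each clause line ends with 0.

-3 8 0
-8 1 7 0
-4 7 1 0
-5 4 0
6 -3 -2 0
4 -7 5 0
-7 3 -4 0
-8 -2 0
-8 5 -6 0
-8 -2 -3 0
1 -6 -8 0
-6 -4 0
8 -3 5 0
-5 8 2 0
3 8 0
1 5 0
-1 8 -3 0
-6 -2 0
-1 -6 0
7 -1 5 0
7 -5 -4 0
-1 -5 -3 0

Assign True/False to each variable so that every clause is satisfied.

Try p1 = True.
  then p6 is forced to False.
Branch on p2: take p2 = False.
For the remaining variables, p3 = True, p4 = True, p5 = False, p7 = True, p8 = True works.
Check each clause:
  1. (p8 OR NOT p3) — p8 is true.
  2. (p1 OR p7 OR NOT p8) — p1 is true.
  3. (NOT p4 OR p1 OR p7) — p1 is true.
  4. (NOT p5 OR p4) — NOT p5 is true.
  5. (NOT p2 OR p6 OR NOT p3) — NOT p2 is true.
  6. (NOT p7 OR p4 OR p5) — p4 is true.
  7. (NOT p7 OR p3 OR NOT p4) — p3 is true.
  8. (NOT p2 OR NOT p8) — NOT p2 is true.
  9. (p5 OR NOT p6 OR NOT p8) — NOT p6 is true.
  10. (NOT p8 OR NOT p3 OR NOT p2) — NOT p2 is true.
  11. (NOT p8 OR p1 OR NOT p6) — p1 is true.
  12. (NOT p6 OR NOT p4) — NOT p6 is true.
  13. (p5 OR NOT p3 OR p8) — p8 is true.
  14. (p8 OR p2 OR NOT p5) — p8 is true.
  15. (p3 OR p8) — p8 is true.
  16. (p5 OR p1) — p1 is true.
  17. (NOT p3 OR p8 OR NOT p1) — p8 is true.
  18. (NOT p6 OR NOT p2) — NOT p6 is true.
  19. (NOT p6 OR NOT p1) — NOT p6 is true.
  20. (p7 OR NOT p1 OR p5) — p7 is true.
  21. (NOT p4 OR NOT p5 OR p7) — NOT p5 is true.
  22. (NOT p3 OR NOT p5 OR NOT p1) — NOT p5 is true.

p1=T, p2=F, p3=T, p4=T, p5=F, p6=F, p7=T, p8=T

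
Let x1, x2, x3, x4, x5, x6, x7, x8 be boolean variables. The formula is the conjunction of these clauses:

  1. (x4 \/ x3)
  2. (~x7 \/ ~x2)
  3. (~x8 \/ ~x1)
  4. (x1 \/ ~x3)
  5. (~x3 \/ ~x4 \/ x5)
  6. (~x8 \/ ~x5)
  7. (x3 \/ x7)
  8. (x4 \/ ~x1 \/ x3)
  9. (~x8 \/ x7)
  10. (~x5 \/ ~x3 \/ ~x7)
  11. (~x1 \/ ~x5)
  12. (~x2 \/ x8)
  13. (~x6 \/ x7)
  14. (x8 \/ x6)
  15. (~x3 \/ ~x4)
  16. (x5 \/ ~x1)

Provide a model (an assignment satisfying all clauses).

x1=False, x2=False, x3=False, x4=True, x5=False, x6=False, x7=True, x8=True

Pure literal: x2 appears only negated; assign x2 = False.
Try x1 = False.
  then x3 is forced to False.
  then x4 is forced to True.
  then x7 is forced to True.
The remaining clauses are satisfied by x5 = False, x6 = False, x8 = True.
Check each clause:
  1. (x3 \/ x4) — x4 is true.
  2. (~x2 \/ ~x7) — ~x2 is true.
  3. (~x8 \/ ~x1) — ~x1 is true.
  4. (~x3 \/ x1) — ~x3 is true.
  5. (~x4 \/ x5 \/ ~x3) — ~x3 is true.
  6. (~x8 \/ ~x5) — ~x5 is true.
  7. (x7 \/ x3) — x7 is true.
  8. (x3 \/ ~x1 \/ x4) — x4 is true.
  9. (~x8 \/ x7) — x7 is true.
  10. (~x3 \/ ~x5 \/ ~x7) — ~x5 is true.
  11. (~x1 \/ ~x5) — ~x5 is true.
  12. (~x2 \/ x8) — x8 is true.
  13. (x7 \/ ~x6) — ~x6 is true.
  14. (x8 \/ x6) — x8 is true.
  15. (~x4 \/ ~x3) — ~x3 is true.
  16. (x5 \/ ~x1) — ~x1 is true.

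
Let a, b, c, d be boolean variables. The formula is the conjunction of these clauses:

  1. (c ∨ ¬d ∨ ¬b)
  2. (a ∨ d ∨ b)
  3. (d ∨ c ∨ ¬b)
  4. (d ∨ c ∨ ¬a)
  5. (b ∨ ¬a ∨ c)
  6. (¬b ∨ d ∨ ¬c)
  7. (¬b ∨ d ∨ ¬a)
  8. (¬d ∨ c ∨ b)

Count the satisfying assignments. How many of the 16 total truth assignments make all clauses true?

The models are:
  a=F b=F c=T d=T
  a=F b=T c=T d=T
  a=T b=F c=T d=F
  a=T b=F c=T d=T
  a=T b=T c=T d=T
Count: 5.

5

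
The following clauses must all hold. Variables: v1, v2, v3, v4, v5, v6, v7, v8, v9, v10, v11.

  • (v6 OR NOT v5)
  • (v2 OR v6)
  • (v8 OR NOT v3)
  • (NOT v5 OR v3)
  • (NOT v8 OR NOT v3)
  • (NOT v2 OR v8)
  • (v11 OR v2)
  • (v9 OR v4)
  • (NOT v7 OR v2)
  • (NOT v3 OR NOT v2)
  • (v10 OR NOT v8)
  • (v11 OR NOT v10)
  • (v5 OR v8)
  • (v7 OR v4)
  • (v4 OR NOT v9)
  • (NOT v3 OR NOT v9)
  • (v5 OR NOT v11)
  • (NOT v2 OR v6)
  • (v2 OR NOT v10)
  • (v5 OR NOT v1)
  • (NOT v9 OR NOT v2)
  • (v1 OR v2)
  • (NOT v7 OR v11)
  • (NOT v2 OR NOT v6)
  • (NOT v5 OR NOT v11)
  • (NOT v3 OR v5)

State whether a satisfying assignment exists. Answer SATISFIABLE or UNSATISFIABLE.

UNSATISFIABLE

v2 = True:
  propagation gives v8=True, v3=False, v5=False, v10=True; an empty clause results — contradiction.
v2 = False:
  propagation gives v6=True, v11=True, v7=False, v4=True; an empty clause results — contradiction.
Every branch closes, so no satisfying assignment exists.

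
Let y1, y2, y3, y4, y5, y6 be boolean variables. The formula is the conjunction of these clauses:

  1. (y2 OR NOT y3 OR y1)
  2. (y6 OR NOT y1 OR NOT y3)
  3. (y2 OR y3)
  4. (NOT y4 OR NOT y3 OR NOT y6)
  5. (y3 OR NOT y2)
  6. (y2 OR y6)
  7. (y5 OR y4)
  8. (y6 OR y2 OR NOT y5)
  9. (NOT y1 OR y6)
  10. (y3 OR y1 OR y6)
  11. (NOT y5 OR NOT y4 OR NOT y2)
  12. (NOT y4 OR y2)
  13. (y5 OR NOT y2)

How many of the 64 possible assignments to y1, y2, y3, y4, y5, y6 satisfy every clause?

Satisfying assignments:
  y1=0 y2=1 y3=1 y4=0 y5=1 y6=0
  y1=0 y2=1 y3=1 y4=0 y5=1 y6=1
  y1=1 y2=0 y3=1 y4=0 y5=1 y6=1
  y1=1 y2=1 y3=1 y4=0 y5=1 y6=1
That's 4 in total.

4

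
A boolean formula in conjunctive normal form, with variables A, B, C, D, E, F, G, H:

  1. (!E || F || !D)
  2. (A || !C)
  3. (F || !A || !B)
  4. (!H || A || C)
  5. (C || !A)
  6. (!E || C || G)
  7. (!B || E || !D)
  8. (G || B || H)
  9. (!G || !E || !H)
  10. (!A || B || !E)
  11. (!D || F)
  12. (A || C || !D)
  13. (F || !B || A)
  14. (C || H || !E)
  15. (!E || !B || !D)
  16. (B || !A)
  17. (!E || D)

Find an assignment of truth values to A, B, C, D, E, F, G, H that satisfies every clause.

Pure literal: F appears only positively; assign F = True.
Branch on A: take A = True.
  then C is forced to True.
  then B is forced to True.
Branch on D: take D = False.
  then E is forced to False.
G, H are now unconstrained; take G = True, H = True.
Every clause has at least one true literal under this assignment.

A = T, B = T, C = T, D = F, E = F, F = T, G = T, H = T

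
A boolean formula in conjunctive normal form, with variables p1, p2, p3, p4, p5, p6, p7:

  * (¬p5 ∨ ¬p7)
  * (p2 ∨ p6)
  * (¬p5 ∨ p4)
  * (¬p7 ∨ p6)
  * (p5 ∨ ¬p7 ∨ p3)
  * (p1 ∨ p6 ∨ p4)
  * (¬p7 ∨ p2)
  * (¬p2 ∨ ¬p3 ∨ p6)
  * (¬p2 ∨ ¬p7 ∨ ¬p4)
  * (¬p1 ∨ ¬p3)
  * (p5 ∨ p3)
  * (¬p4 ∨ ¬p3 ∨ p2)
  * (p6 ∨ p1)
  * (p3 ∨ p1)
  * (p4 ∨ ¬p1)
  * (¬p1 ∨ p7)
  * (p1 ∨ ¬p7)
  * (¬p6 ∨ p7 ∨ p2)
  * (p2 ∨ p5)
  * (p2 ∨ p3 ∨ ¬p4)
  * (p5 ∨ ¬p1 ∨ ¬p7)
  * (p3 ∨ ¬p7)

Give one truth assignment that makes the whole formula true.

Set p1 = False and propagate.
  then p6 is forced to True.
  then p3 is forced to True.
  then p7 is forced to False.
  then p2 is forced to True.
For the remaining variables, p4 = False, p5 = False works.
Every clause has at least one true literal under this assignment.

p1=0, p2=1, p3=1, p4=0, p5=0, p6=1, p7=0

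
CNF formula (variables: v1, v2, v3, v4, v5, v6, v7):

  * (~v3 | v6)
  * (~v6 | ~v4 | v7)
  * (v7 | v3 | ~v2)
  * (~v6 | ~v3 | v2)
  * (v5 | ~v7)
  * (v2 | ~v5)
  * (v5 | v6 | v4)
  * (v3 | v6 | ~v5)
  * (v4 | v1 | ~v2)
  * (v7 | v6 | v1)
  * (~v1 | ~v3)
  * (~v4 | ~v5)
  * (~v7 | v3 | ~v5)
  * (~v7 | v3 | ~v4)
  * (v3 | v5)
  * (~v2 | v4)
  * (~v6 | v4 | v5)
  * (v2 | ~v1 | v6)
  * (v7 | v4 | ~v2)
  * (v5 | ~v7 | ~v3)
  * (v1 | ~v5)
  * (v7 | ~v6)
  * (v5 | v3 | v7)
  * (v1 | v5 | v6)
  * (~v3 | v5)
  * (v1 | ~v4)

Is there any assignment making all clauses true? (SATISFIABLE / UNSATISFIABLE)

UNSATISFIABLE

v5 = True:
  propagation gives v2=True, v4=False; an empty clause results — contradiction.
v5 = False:
  propagation gives v7=False, v3=True; an empty clause results — contradiction.
Every branch closes, so no satisfying assignment exists.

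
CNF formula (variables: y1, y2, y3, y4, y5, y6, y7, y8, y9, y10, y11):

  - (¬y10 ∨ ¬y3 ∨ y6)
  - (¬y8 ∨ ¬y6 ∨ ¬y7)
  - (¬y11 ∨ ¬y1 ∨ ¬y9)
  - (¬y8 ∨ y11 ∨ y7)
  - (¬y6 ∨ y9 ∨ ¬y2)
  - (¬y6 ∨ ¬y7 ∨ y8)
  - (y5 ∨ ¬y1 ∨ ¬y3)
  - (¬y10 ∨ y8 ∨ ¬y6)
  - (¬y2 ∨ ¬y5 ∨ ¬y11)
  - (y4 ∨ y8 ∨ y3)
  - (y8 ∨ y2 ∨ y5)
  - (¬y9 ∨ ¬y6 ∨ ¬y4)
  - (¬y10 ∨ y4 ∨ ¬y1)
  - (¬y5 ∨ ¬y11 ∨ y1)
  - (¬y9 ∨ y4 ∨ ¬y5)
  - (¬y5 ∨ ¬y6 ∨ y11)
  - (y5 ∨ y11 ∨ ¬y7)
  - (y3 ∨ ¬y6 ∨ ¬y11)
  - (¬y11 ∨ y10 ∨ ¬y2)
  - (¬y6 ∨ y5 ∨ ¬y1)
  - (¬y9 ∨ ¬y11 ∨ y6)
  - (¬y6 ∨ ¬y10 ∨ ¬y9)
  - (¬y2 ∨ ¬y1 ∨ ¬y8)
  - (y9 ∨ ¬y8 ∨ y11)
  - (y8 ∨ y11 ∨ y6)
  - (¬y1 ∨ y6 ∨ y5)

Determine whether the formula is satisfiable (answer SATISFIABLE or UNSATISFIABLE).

Set y1 = False and propagate.
For the remaining variables, y2 = False, y3 = False, y4 = True, y5 = True, y6 = False, y7 = True, y8 = True, y9 = True, y10 = False, y11 = False works.
Every clause has at least one true literal under this assignment.
So y1 = 0  y2 = 0  y3 = 0  y4 = 1  y5 = 1  y6 = 0  y7 = 1  y8 = 1  y9 = 1  y10 = 0  y11 = 0 is a satisfying assignment.

SATISFIABLE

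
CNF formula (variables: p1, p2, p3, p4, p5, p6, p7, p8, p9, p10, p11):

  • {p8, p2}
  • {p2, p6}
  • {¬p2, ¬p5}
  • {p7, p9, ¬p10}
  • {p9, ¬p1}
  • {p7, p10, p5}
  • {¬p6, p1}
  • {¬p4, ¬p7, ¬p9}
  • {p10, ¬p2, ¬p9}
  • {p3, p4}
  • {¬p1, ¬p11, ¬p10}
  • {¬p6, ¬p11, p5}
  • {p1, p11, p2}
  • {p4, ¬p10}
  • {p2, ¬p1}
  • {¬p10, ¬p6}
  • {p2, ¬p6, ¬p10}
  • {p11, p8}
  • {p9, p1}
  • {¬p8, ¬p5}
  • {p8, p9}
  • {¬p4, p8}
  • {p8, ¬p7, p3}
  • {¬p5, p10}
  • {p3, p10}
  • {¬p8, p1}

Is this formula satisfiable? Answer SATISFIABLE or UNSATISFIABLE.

Pure literal: p3 appears only positively; assign p3 = True.
Branch on p1: take p1 = True.
  then p9 is forced to True.
  then p2 is forced to True.
  then p5 is forced to False.
  then p10 is forced to True.
  then p11 is forced to False.
  then p4 is forced to True.
  then p7 is forced to False.
  then p6 is forced to False.
  then p8 is forced to True.
Every clause has at least one true literal under this assignment.
So p1 = T  p2 = T  p3 = T  p4 = T  p5 = F  p6 = F  p7 = F  p8 = T  p9 = T  p10 = T  p11 = F is a satisfying assignment.

SATISFIABLE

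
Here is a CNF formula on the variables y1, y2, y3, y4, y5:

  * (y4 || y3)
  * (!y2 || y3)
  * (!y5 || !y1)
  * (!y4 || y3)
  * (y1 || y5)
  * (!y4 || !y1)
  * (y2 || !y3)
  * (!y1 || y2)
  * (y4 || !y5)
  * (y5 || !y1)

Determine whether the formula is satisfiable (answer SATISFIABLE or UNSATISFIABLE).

Set y1 = False and propagate.
  then y5 is forced to True.
  then y4 is forced to True.
  then y3 is forced to True.
  then y2 is forced to True.
Every clause has at least one true literal under this assignment.
So y1 = False  y2 = True  y3 = True  y4 = True  y5 = True is a satisfying assignment.

SATISFIABLE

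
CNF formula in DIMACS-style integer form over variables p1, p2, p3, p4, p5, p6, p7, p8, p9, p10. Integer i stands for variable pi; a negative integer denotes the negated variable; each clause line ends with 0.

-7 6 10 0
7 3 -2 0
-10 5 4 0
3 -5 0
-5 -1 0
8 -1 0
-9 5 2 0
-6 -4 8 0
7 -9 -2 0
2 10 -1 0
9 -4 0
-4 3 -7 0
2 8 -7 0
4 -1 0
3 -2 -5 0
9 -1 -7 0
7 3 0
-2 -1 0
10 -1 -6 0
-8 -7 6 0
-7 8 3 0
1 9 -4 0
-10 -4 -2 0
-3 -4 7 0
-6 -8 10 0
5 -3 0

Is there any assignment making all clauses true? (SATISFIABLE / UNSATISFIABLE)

SATISFIABLE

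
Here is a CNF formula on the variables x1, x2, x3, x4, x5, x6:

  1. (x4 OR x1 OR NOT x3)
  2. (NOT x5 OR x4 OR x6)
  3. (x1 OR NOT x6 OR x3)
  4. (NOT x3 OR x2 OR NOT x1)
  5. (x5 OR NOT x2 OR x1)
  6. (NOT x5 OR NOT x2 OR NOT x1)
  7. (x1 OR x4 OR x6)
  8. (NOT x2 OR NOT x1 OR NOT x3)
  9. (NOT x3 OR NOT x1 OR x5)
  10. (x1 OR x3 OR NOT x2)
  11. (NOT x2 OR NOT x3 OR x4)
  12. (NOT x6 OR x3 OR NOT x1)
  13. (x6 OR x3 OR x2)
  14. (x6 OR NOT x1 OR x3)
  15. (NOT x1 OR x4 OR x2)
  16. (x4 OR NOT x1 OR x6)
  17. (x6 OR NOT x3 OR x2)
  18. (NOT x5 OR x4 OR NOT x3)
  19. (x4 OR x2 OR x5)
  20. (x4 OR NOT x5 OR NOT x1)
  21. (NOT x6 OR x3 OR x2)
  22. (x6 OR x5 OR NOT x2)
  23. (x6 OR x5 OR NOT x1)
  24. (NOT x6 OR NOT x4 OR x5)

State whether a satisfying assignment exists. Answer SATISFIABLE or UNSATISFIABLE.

SATISFIABLE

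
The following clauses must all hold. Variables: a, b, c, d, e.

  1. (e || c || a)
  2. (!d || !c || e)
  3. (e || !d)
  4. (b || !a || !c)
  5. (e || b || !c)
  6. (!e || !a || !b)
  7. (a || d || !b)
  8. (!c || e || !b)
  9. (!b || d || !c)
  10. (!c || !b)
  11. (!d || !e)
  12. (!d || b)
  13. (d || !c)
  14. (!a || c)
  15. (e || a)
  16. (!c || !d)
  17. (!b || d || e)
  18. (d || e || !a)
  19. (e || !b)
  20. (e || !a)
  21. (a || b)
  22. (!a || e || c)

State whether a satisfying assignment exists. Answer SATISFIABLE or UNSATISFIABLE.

UNSATISFIABLE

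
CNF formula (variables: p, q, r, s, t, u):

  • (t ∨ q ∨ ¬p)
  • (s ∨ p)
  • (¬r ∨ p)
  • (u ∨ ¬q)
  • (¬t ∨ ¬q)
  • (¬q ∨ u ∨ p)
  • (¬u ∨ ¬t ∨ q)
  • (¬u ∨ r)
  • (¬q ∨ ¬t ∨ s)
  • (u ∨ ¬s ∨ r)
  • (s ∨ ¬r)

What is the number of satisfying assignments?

3

The models are:
  p=T q=F r=F s=F t=T u=F
  p=T q=F r=T s=T t=T u=F
  p=T q=T r=T s=T t=F u=T
That's 3 in total.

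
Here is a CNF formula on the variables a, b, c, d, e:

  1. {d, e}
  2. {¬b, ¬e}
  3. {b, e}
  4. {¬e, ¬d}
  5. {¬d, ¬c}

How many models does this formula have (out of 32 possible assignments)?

Satisfying assignments:
  a=F b=F c=F d=F e=T
  a=F b=F c=T d=F e=T
  a=F b=T c=F d=T e=F
  a=T b=F c=F d=F e=T
  a=T b=F c=T d=F e=T
  a=T b=T c=F d=T e=F
Count: 6.

6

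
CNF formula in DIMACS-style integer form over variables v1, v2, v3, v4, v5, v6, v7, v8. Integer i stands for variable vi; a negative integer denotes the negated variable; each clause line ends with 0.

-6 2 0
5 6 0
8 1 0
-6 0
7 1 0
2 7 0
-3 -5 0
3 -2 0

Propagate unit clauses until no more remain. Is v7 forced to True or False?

True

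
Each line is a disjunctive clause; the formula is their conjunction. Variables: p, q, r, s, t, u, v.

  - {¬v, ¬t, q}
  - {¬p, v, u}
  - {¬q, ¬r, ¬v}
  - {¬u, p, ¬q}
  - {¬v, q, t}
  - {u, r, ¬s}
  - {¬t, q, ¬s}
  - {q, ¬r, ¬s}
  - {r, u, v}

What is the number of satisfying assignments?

32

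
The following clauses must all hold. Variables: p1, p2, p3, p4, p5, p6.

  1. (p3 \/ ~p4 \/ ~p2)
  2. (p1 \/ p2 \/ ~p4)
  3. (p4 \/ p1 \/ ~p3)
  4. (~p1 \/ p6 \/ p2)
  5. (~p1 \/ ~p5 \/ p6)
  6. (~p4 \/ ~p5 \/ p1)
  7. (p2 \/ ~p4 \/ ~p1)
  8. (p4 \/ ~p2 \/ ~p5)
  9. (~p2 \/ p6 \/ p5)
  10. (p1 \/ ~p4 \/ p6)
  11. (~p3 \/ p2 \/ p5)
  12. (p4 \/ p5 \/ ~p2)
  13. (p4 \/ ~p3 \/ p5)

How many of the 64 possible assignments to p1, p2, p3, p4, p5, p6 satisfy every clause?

10

Case analysis on p4 and p2:
  p4=1, p2=1: remaining (p1,p3,p5,p6) ∈ {(0,1,0,1); (1,1,0,1); (1,1,1,1)} — 3.
  p4=1, p2=0: a clause becomes empty — 0.
  p4=0, p2=1: a clause becomes empty — 0.
  p4=0, p2=0: 7 of the 16 assignments to (p1,p3,p5,p6) work.
Total: 3 + 0 + 0 + 7 = 10.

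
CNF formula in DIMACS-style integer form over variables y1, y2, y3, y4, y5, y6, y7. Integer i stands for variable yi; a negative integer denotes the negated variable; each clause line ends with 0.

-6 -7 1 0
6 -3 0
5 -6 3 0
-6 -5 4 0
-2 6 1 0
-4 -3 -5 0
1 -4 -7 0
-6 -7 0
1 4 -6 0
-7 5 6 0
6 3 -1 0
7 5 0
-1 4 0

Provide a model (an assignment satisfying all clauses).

y1 = False, y2 = False, y3 = False, y4 = False, y5 = True, y6 = False, y7 = False

Check each clause:
  1. (~y7 | ~y6 | y1) — ~y6 is true.
  2. (y6 | ~y3) — ~y3 is true.
  3. (y3 | y5 | ~y6) — ~y6 is true.
  4. (~y6 | ~y5 | y4) — ~y6 is true.
  5. (y1 | y6 | ~y2) — ~y2 is true.
  6. (~y5 | ~y3 | ~y4) — ~y4 is true.
  7. (y1 | ~y4 | ~y7) — ~y7 is true.
  8. (~y6 | ~y7) — ~y7 is true.
  9. (y4 | ~y6 | y1) — ~y6 is true.
  10. (y6 | y5 | ~y7) — ~y7 is true.
  11. (y3 | ~y1 | y6) — ~y1 is true.
  12. (y7 | y5) — y5 is true.
  13. (~y1 | y4) — ~y1 is true.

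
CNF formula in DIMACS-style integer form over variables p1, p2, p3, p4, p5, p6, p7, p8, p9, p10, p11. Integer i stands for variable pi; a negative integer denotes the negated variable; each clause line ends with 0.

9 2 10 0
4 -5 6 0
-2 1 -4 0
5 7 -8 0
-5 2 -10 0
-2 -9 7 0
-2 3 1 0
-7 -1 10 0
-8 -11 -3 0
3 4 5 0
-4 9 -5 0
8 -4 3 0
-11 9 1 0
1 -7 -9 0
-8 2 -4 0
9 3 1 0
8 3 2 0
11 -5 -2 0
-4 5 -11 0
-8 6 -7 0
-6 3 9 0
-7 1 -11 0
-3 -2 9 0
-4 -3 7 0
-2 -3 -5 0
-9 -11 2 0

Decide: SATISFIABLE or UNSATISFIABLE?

SATISFIABLE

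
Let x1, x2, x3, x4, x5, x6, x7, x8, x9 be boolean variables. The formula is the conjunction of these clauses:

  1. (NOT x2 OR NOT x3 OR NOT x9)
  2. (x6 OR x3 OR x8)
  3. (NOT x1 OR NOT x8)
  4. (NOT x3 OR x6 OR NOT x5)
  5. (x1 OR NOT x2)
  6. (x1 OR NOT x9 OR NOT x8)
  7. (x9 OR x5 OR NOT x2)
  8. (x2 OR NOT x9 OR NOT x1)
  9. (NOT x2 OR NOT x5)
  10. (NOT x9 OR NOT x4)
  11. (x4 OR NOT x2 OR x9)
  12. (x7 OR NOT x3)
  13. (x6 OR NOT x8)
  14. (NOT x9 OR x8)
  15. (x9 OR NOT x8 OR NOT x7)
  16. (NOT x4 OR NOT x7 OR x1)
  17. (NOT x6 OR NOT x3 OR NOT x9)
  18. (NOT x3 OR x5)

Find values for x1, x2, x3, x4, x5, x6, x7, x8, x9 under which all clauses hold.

x1 = T, x2 = F, x3 = T, x4 = F, x5 = T, x6 = T, x7 = T, x8 = F, x9 = F

Set x1 = True and propagate.
  then x8 is forced to False.
  then x9 is forced to False.
Branch on x2: take x2 = False.
For the remaining variables, x3 = True, x4 = False, x5 = True, x6 = True, x7 = True works.
Every clause has at least one true literal under this assignment.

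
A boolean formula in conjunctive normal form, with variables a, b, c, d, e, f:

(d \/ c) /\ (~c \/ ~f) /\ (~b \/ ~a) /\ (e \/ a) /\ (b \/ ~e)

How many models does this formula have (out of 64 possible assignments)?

8

Case analysis on a and b:
  a=1, b=1: a clause becomes empty — 0.
  a=1, b=0: remaining (c,d,e,f) ∈ {(0,1,0,0); (0,1,0,1); (1,0,0,0); (1,1,0,0)} — 4.
  a=0, b=1: remaining (c,d,e,f) ∈ {(0,1,1,0); (0,1,1,1); (1,0,1,0); (1,1,1,0)} — 4.
  a=0, b=0: a clause becomes empty — 0.
Total: 0 + 4 + 4 + 0 = 8.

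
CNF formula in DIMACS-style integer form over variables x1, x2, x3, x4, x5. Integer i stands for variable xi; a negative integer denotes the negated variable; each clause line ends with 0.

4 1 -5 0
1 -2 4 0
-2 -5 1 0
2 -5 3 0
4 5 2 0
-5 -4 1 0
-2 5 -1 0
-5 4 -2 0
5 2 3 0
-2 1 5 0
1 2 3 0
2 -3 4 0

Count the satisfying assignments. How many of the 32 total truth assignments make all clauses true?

The models are:
  x1=0 x2=0 x3=1 x4=1 x5=0
  x1=1 x2=0 x3=1 x4=1 x5=0
  x1=1 x2=0 x3=1 x4=1 x5=1
  x1=1 x2=1 x3=0 x4=1 x5=1
  x1=1 x2=1 x3=1 x4=1 x5=1
That's 5 in total.

5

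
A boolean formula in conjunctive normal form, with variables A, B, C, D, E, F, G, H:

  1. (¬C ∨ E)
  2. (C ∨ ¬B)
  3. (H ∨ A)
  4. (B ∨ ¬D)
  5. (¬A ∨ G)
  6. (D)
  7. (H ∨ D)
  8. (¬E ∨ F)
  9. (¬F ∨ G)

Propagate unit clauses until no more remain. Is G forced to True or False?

True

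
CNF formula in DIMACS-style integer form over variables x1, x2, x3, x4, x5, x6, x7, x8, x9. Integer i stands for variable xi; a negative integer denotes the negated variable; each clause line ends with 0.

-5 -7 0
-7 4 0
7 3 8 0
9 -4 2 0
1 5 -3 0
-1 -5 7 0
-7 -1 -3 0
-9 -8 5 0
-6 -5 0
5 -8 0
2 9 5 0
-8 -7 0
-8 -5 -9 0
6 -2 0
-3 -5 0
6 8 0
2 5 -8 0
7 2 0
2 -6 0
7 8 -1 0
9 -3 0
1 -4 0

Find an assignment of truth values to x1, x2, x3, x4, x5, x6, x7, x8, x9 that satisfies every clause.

x1=1, x2=1, x3=0, x4=1, x5=0, x6=1, x7=1, x8=0, x9=0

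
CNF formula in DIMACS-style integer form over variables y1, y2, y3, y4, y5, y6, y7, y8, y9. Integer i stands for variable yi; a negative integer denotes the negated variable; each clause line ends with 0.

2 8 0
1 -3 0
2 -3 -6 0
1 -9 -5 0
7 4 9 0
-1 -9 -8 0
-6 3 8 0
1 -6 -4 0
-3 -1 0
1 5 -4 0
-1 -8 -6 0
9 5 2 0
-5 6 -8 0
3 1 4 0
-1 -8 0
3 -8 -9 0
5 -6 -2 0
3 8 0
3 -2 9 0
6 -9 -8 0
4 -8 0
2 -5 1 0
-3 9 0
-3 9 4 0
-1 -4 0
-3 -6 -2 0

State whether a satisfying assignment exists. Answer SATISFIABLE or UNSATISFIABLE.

y1 = True:
  propagation gives y3=False, y8=False; an empty clause results — contradiction.
y1 = False:
  propagation gives y3=False, y4=True, y6=False, y5=True; an empty clause results — contradiction.
Every branch closes, so no satisfying assignment exists.

UNSATISFIABLE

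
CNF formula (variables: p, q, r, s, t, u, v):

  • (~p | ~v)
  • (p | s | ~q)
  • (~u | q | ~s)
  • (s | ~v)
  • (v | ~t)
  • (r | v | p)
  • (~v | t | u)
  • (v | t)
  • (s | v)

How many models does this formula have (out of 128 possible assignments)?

The models are:
  p=F q=F r=F s=T t=T u=F v=T
  p=F q=F r=T s=T t=T u=F v=T
  p=F q=T r=F s=T t=F u=T v=T
  p=F q=T r=F s=T t=T u=F v=T
  p=F q=T r=F s=T t=T u=T v=T
  p=F q=T r=T s=T t=F u=T v=T
  p=F q=T r=T s=T t=T u=F v=T
  p=F q=T r=T s=T t=T u=T v=T
Count: 8.

8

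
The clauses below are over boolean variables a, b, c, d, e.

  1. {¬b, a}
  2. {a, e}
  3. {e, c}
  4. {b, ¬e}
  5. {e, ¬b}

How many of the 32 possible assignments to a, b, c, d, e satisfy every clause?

6

The models are:
  a=1 b=0 c=1 d=0 e=0
  a=1 b=0 c=1 d=1 e=0
  a=1 b=1 c=0 d=0 e=1
  a=1 b=1 c=0 d=1 e=1
  a=1 b=1 c=1 d=0 e=1
  a=1 b=1 c=1 d=1 e=1
That's 6 in total.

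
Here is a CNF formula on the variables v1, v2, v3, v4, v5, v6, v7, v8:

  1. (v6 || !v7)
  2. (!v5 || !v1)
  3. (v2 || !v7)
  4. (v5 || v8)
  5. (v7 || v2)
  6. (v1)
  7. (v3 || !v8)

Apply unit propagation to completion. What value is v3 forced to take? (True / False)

(v1) is a unit clause: v1 = True.
(!v5 || !v1): since v1 = True, the clause reduces to (!v5). v5 = False.
(v5 || v8) with v5 = False leaves only v8, so v8 = True.
(v3 || !v8) with v8 = True leaves only v3, so v3 = True.

True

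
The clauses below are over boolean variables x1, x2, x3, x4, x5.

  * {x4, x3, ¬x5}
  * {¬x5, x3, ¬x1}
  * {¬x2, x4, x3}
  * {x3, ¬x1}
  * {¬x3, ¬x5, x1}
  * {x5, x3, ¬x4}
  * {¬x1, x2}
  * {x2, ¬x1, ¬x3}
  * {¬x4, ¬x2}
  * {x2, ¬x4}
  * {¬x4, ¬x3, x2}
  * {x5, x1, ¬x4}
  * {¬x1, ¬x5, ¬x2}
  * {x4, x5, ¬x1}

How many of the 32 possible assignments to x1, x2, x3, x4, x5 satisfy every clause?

Satisfying assignments:
  x1=F x2=F x3=F x4=F x5=F
  x1=F x2=F x3=T x4=F x5=F
  x1=F x2=T x3=T x4=F x5=F
Count: 3.

3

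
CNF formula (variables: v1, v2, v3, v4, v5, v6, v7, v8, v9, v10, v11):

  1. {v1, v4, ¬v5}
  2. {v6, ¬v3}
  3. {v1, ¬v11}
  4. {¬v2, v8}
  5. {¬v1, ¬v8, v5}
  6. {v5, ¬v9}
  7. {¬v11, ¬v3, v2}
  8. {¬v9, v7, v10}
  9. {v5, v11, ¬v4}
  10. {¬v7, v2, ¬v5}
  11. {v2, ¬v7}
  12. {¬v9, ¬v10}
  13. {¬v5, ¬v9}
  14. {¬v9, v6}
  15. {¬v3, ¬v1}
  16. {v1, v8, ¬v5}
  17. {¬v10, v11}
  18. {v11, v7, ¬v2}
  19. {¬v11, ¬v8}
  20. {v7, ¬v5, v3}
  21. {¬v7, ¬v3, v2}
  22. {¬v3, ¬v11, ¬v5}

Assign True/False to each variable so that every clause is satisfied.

v1=T, v2=T, v3=F, v4=F, v5=T, v6=T, v7=T, v8=T, v9=F, v10=F, v11=F

Check each clause:
  1. {v1, ¬v5, v4} — v1 is true.
  2. {v6, ¬v3} — ¬v3 is true.
  3. {¬v11, v1} — v1 is true.
  4. {v8, ¬v2} — v8 is true.
  5. {¬v8, v5, ¬v1} — v5 is true.
  6. {v5, ¬v9} — v5 is true.
  7. {¬v11, v2, ¬v3} — ¬v11 is true.
  8. {v7, v10, ¬v9} — ¬v9 is true.
  9. {v11, ¬v4, v5} — ¬v4 is true.
  10. {¬v5, v2, ¬v7} — v2 is true.
  11. {¬v7, v2} — v2 is true.
  12. {¬v9, ¬v10} — ¬v10 is true.
  13. {¬v9, ¬v5} — ¬v9 is true.
  14. {v6, ¬v9} — v6 is true.
  15. {¬v1, ¬v3} — ¬v3 is true.
  16. {v8, ¬v5, v1} — v8 is true.
  17. {v11, ¬v10} — ¬v10 is true.
  18. {¬v2, v7, v11} — v7 is true.
  19. {¬v8, ¬v11} — ¬v11 is true.
  20. {¬v5, v7, v3} — v7 is true.
  21. {¬v7, v2, ¬v3} — v2 is true.
  22. {¬v3, ¬v5, ¬v11} — ¬v3 is true.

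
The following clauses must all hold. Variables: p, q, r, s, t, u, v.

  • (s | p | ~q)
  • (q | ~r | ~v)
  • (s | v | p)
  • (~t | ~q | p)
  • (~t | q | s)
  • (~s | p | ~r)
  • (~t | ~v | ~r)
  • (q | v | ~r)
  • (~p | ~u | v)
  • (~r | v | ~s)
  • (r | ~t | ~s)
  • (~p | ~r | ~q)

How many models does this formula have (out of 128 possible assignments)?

25

Split on r, then p.
  r=1, p=1: a clause becomes empty — 0.
  r=1, p=0: a clause becomes empty — 0.
  r=0, p=1: 15 of the 32 assignments to (q,s,t,u,v) work.
  r=0, p=0: u free; 5 ways for (q,s,t,v) × 2^1 = 10.
Total: 0 + 0 + 15 + 10 = 25.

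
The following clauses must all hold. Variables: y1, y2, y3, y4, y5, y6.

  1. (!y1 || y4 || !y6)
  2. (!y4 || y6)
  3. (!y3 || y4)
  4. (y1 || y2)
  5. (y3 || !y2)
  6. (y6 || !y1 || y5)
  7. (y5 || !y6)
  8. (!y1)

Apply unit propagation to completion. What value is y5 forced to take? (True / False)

True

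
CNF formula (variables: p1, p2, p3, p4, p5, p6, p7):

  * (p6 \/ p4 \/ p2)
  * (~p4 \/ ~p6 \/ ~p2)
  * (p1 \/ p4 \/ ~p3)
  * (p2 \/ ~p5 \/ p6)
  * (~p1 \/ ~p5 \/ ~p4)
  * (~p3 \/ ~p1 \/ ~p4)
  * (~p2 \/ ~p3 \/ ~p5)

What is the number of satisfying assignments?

56

Split on p4, then p2.
  p4=T, p2=T: p7 free; 4 ways for (p1,p3,p5,p6) × 2^1 = 8.
  p4=T, p2=F: p7 free; 8 ways for (p1,p3,p5,p6) × 2^1 = 16.
  p4=F, p2=T: p6, p7 free; 5 ways for (p1,p3,p5) × 2^2 = 20.
  p4=F, p2=F: p5, p7 free; 3 ways for (p1,p3,p6) × 2^2 = 12.
Total: 8 + 16 + 20 + 12 = 56.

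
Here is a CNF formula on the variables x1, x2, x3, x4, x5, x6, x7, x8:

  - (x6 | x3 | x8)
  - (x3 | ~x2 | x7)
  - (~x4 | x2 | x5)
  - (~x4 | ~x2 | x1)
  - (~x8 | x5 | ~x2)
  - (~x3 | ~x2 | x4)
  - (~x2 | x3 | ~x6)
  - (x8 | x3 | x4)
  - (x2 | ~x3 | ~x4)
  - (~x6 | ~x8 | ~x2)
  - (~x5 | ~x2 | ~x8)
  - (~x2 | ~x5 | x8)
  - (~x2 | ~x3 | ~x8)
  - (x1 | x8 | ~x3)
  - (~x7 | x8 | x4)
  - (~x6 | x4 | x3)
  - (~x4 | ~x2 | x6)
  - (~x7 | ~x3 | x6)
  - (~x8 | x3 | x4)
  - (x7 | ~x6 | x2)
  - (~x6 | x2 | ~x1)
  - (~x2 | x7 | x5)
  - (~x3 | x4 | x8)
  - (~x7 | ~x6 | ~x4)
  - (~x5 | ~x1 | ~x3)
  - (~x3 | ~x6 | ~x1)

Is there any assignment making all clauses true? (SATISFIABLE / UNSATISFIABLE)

SATISFIABLE

Try x1 = False.
Set x2 = False and propagate.
The remaining clauses are satisfied by x3 = True, x4 = False, x5 = True, x6 = False, x7 = False, x8 = True.
Every clause has at least one true literal under this assignment.
So x1=F, x2=F, x3=T, x4=F, x5=T, x6=F, x7=F, x8=T is a satisfying assignment.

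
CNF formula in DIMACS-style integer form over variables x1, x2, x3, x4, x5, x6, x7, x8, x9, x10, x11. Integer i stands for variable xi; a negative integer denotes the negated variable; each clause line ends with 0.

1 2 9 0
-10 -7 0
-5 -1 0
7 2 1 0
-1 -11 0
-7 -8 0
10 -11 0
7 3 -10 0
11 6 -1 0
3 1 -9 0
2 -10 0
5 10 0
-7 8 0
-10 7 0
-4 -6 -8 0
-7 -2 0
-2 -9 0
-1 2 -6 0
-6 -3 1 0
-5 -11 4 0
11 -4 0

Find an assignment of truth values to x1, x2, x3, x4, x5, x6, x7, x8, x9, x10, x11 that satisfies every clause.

x1=False, x2=True, x3=False, x4=False, x5=True, x6=True, x7=False, x8=False, x9=False, x10=False, x11=False

Check each clause:
  1. (x9 \/ x1 \/ x2) — x2 is true.
  2. (~x7 \/ ~x10) — ~x7 is true.
  3. (~x5 \/ ~x1) — ~x1 is true.
  4. (x1 \/ x2 \/ x7) — x2 is true.
  5. (~x11 \/ ~x1) — ~x11 is true.
  6. (~x7 \/ ~x8) — ~x8 is true.
  7. (x10 \/ ~x11) — ~x11 is true.
  8. (x7 \/ ~x10 \/ x3) — ~x10 is true.
  9. (x6 \/ x11 \/ ~x1) — x6 is true.
  10. (x1 \/ x3 \/ ~x9) — ~x9 is true.
  11. (~x10 \/ x2) — x2 is true.
  12. (x10 \/ x5) — x5 is true.
  13. (~x7 \/ x8) — ~x7 is true.
  14. (x7 \/ ~x10) — ~x10 is true.
  15. (~x4 \/ ~x8 \/ ~x6) — ~x8 is true.
  16. (~x7 \/ ~x2) — ~x7 is true.
  17. (~x2 \/ ~x9) — ~x9 is true.
  18. (~x1 \/ ~x6 \/ x2) — x2 is true.
  19. (~x6 \/ ~x3 \/ x1) — ~x3 is true.
  20. (x4 \/ ~x5 \/ ~x11) — ~x11 is true.
  21. (~x4 \/ x11) — ~x4 is true.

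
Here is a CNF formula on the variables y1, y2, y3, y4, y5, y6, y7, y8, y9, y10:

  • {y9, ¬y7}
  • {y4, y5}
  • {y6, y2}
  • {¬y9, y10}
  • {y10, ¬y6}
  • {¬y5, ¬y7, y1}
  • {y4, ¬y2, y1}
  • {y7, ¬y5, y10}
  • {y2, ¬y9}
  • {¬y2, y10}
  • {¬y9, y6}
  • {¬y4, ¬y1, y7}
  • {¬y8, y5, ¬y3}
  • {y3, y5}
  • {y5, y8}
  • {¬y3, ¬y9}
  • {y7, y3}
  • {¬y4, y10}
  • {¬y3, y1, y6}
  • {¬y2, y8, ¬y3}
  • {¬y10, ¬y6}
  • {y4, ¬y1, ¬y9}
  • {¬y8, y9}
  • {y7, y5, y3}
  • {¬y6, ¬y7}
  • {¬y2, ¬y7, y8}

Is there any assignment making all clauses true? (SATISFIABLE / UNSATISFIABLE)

UNSATISFIABLE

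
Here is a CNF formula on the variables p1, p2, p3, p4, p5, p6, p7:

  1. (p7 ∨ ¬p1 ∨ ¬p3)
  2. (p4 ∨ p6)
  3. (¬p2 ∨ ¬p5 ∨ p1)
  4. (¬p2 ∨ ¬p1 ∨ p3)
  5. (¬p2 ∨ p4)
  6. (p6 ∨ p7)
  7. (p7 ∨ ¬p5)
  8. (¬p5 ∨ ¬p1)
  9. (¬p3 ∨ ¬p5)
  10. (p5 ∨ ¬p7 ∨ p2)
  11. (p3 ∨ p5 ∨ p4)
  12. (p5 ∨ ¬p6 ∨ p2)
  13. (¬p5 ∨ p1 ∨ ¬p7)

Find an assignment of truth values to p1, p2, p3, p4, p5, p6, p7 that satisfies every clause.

p1=False  p2=True  p3=True  p4=True  p5=False  p6=True  p7=True

Check each clause:
  1. (p7 ∨ ¬p1 ∨ ¬p3) — ¬p1 is true.
  2. (p4 ∨ p6) — p4 is true.
  3. (p1 ∨ ¬p5 ∨ ¬p2) — ¬p5 is true.
  4. (¬p1 ∨ ¬p2 ∨ p3) — p3 is true.
  5. (¬p2 ∨ p4) — p4 is true.
  6. (p6 ∨ p7) — p6 is true.
  7. (¬p5 ∨ p7) — ¬p5 is true.
  8. (¬p1 ∨ ¬p5) — ¬p5 is true.
  9. (¬p3 ∨ ¬p5) — ¬p5 is true.
  10. (p2 ∨ ¬p7 ∨ p5) — p2 is true.
  11. (p4 ∨ p3 ∨ p5) — p3 is true.
  12. (p5 ∨ ¬p6 ∨ p2) — p2 is true.
  13. (¬p7 ∨ p1 ∨ ¬p5) — ¬p5 is true.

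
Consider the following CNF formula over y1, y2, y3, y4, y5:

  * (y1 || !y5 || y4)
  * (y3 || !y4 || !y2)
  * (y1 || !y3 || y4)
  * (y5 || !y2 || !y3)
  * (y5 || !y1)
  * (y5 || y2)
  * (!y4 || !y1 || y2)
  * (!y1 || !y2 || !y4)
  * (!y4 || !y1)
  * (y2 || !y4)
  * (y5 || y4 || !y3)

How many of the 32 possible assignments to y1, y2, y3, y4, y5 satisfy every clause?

6

The models are:
  y1=0 y2=1 y3=0 y4=0 y5=0
  y1=0 y2=1 y3=1 y4=1 y5=1
  y1=1 y2=0 y3=0 y4=0 y5=1
  y1=1 y2=0 y3=1 y4=0 y5=1
  y1=1 y2=1 y3=0 y4=0 y5=1
  y1=1 y2=1 y3=1 y4=0 y5=1
Count: 6.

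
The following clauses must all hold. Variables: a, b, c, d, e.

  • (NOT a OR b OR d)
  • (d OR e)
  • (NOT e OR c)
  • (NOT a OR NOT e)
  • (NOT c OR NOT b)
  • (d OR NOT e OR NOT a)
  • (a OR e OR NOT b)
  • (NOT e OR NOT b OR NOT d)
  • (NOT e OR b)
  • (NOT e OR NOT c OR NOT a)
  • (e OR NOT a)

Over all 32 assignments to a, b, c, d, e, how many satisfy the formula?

2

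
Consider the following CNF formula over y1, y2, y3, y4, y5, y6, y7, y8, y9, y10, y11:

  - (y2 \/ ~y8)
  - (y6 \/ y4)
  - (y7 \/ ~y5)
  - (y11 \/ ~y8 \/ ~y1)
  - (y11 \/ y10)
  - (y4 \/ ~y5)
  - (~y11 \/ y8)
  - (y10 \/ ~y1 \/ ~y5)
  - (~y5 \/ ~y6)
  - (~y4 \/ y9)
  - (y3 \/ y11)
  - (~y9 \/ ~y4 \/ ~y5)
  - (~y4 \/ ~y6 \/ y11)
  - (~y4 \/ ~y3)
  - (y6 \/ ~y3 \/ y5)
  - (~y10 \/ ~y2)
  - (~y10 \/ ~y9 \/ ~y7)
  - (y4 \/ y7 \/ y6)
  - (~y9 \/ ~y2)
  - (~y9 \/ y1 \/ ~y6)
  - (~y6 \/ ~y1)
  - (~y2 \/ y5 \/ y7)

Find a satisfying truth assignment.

y1 = F, y2 = F, y3 = T, y4 = F, y5 = F, y6 = T, y7 = F, y8 = F, y9 = F, y10 = T, y11 = F

Try y1 = False.
Set y2 = False and propagate.
  then y8 is forced to False.
  then y11 is forced to False.
  then y10 is forced to True.
  then y3 is forced to True.
  then y4 is forced to False.
  then y6 is forced to True.
  then y5 is forced to False.
  then y9 is forced to False.
y7 is now unconstrained; take y7 = False.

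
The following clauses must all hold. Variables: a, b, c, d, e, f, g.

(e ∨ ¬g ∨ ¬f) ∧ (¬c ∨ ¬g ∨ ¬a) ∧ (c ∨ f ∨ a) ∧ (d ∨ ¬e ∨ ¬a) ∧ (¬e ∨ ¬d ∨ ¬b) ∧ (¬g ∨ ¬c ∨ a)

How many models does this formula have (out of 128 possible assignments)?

50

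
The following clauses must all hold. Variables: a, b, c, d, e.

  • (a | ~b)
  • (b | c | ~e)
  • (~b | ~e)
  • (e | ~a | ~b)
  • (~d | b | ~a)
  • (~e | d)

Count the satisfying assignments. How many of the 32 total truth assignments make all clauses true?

7

Satisfying assignments:
  a=F b=F c=F d=F e=F
  a=F b=F c=F d=T e=F
  a=F b=F c=T d=F e=F
  a=F b=F c=T d=T e=F
  a=F b=F c=T d=T e=T
  a=T b=F c=F d=F e=F
  a=T b=F c=T d=F e=F
Count: 7.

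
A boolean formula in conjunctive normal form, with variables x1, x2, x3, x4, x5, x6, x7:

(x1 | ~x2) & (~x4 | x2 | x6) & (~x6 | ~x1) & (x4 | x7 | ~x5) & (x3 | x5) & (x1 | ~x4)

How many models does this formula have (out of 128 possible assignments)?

Split on x1, then x4.
  x1=1, x4=1: x7 free; 3 ways for (x2,x3,x5,x6) × 2^1 = 6.
  x1=1, x4=0: x2 free; 4 ways for (x3,x5,x6,x7) × 2^1 = 8.
  x1=0, x4=1: a clause becomes empty — 0.
  x1=0, x4=0: x6 free; 4 ways for (x2,x3,x5,x7) × 2^1 = 8.
Total: 6 + 8 + 0 + 8 = 22.

22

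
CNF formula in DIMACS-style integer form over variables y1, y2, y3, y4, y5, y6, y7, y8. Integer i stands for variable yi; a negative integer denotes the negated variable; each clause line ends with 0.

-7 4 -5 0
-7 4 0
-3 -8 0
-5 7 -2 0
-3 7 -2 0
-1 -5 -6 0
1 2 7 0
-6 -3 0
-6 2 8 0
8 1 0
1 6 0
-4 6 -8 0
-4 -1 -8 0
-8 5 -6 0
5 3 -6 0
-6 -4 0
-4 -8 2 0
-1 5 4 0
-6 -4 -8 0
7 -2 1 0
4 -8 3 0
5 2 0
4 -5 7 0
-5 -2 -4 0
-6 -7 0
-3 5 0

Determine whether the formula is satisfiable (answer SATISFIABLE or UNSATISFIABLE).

SATISFIABLE

Branch on y1: take y1 = True.
Set y2 = True and propagate.
Try y3 = False.
The remaining clauses are satisfied by y4 = True, y5 = False, y6 = False, y7 = True, y8 = False.
So y1 = T, y2 = T, y3 = F, y4 = T, y5 = F, y6 = F, y7 = T, y8 = F is a satisfying assignment.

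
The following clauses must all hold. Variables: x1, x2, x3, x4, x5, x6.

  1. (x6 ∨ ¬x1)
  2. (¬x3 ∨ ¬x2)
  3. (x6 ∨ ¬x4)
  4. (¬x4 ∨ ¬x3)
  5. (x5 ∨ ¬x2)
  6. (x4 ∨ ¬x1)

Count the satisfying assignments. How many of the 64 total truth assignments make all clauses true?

Split on x4, then x1.
  x4=1, x1=1: remaining (x2,x3,x5,x6) ∈ {(0,0,0,1); (0,0,1,1); (1,0,1,1)} — 3.
  x4=1, x1=0: remaining (x2,x3,x5,x6) ∈ {(0,0,0,1); (0,0,1,1); (1,0,1,1)} — 3.
  x4=0, x1=1: a clause becomes empty — 0.
  x4=0, x1=0: x6 free; 5 ways for (x2,x3,x5) × 2^1 = 10.
Total: 3 + 3 + 0 + 10 = 16.

16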